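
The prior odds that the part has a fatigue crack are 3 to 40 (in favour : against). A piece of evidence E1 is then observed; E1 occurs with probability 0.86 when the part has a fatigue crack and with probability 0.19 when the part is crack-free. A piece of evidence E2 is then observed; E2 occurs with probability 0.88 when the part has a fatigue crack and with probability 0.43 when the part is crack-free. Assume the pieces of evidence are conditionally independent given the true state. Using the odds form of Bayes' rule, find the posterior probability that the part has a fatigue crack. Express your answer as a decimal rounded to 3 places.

Prior odds = 3/40 = 0.075000. In log-odds, ln(0.075000) = -2.5903.
Add log likelihood ratios: ln(4.5263) + ln(2.0465) = 2.2260.
Posterior log-odds = -0.36422, so posterior odds = exp(-0.36422) = 0.69474. Converting, P(H|E) = 0.69474/1.6947 = 0.410.

Posterior probability ≈ 0.410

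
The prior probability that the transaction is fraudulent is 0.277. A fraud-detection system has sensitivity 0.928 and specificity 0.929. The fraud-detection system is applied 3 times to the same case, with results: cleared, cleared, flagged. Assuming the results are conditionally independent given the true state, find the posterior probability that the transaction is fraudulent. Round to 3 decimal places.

Posterior P(H) ≈ 0.029

With H the event that the transaction is fraudulent, the joint likelihood of the observed sequence is P(data|H) = 0.072·0.072·0.928 = 0.0048108 and P(data|¬H) = 0.929·0.929·0.071 = 0.061276.
Bayes: P(H|data) = 0.277·0.0048108 / (0.277·0.0048108 + 0.723·0.061276) = 0.0013326/0.045635 = 0.0292.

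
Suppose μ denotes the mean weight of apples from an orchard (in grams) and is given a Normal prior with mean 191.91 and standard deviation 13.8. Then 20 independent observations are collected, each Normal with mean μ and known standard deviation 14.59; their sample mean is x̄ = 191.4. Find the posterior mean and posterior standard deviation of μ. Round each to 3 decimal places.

Posterior mean ≈ 191.427; posterior SD ≈ 3.175

With known σ, the Normal prior is conjugate. Weight on the data is w = (n/σ²)/(n/σ² + 1/τ₀²) = 0.0939549/(0.0939549+0.00525100) = 0.94707.
Posterior mean = w·x̄ + (1−w)·μ₀ = 0.94707·191.4 + 0.052930·191.91 = 191.427. Posterior variance = 1/(0.0939549+0.00525100) = 10.0800, so SD = 3.175.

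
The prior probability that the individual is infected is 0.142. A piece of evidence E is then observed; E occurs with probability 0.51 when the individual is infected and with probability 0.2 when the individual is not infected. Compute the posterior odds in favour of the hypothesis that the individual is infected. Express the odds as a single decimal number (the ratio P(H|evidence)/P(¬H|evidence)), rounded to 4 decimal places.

Posterior odds ≈ 0.4220

Prior odds = 0.142/(1−0.142) = 0.16550.
Likelihood ratio for E = 0.51/0.2 = 2.5500.
Posterior odds = prior odds × LR = 0.42203.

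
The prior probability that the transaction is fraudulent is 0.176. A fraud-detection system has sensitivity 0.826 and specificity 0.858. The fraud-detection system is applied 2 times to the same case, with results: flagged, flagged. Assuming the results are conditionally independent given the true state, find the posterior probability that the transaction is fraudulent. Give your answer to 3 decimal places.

With H the event that the transaction is fraudulent, the joint likelihood of the observed sequence is P(data|H) = 0.826·0.826 = 0.68228 and P(data|¬H) = 0.142·0.142 = 0.020164.
Bayes: P(H|data) = 0.176·0.68228 / (0.176·0.68228 + 0.824·0.020164) = 0.12008/0.13670 = 0.8785.

Posterior P(H) ≈ 0.878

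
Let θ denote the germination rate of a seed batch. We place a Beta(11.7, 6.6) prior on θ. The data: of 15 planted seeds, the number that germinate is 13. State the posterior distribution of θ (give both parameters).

Posterior: Beta(24.7, 8.6)

The binomial likelihood is conjugate to the Beta prior: with 13 successes and 2 failures, the posterior is Beta(11.7+13, 6.6+2) = Beta(24.7, 8.6).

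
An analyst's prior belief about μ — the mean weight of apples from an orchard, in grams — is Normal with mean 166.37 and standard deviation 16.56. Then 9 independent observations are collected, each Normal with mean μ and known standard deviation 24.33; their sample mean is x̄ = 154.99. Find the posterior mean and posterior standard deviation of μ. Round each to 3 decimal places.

With known σ, the Normal prior is conjugate. Weight on the data is w = (n/σ²)/(n/σ² + 1/τ₀²) = 0.0152040/(0.0152040+0.00364653) = 0.80656.
Posterior mean = w·x̄ + (1−w)·μ₀ = 0.80656·154.99 + 0.19344·166.37 = 157.191. Posterior variance = 1/(0.0152040+0.00364653) = 53.0489, so SD = 7.283.

Posterior mean ≈ 157.191; posterior SD ≈ 7.283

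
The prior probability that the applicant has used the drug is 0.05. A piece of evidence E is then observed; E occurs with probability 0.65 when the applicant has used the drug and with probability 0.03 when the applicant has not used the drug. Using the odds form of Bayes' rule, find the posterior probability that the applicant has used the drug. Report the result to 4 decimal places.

Prior odds = 0.05/(1−0.05) = 0.052632.
Likelihood ratio for E = 0.65/0.03 = 21.667.
Posterior odds = prior odds × LR = 1.1404.
Posterior probability = odds/(1+odds) = 1.1404/2.1404 = 0.5328.

Posterior probability ≈ 0.5328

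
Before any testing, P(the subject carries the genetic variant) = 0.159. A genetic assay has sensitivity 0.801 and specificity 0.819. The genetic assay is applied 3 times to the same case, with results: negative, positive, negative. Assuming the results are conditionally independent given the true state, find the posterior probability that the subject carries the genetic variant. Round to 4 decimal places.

With H the event that the subject carries the genetic variant, the joint likelihood of the observed sequence is P(data|H) = 0.199·0.801·0.199 = 0.031720 and P(data|¬H) = 0.819·0.181·0.819 = 0.12141.
Bayes: P(H|data) = 0.159·0.031720 / (0.159·0.031720 + 0.841·0.12141) = 0.0050435/0.10715 = 0.0471.

Posterior P(H) ≈ 0.0471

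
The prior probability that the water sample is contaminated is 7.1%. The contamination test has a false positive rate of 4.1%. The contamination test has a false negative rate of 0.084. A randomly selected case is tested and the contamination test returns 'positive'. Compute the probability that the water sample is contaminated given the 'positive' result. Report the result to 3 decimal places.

Write H for 'the water sample is contaminated'. Prior odds H:¬H = 0.071/0.929 = 0.076426. For the 'positive' outcome, the likelihood ratio is 0.916/0.041 = 22.341.
Posterior odds = 0.076426 × 22.341 = 1.7075, so P(H|E) = 1.7075/(1+1.7075) = 0.631.

P(H | E) ≈ 0.631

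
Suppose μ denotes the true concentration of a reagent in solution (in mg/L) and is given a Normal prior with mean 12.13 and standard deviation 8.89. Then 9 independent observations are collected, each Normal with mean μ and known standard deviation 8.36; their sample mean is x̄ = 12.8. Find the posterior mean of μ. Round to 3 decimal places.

With known σ, the Normal prior is conjugate. Weight on the data is w = (n/σ²)/(n/σ² + 1/τ₀²) = 0.128775/(0.128775+0.0126531) = 0.91053.
Posterior mean = w·x̄ + (1−w)·μ₀ = 0.91053·12.8 + 0.089467·12.13 = 12.740.

Posterior mean ≈ 12.740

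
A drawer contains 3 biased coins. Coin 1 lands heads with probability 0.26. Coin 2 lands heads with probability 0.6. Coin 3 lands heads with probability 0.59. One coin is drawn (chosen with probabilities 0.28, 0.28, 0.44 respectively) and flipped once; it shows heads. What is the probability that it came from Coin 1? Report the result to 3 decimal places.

Posterior probability ≈ 0.145

P(heads|C1) = 0.26; P(heads|C2) = 0.6; P(heads|C3) = 0.59.
Prior × likelihood for each source: 0.28·0.26=0.07280, 0.28·0.6=0.1680, 0.44·0.59=0.2596. Summing gives P(heads) = 0.50040.
P(Coin 1 | heads) = 0.07280 / 0.50040 = 0.145.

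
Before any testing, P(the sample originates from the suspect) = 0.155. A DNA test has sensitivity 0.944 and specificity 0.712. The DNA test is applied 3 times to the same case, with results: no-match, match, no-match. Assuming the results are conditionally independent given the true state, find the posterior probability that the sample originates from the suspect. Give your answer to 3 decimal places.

Posterior P(H) ≈ 0.004

With H the event that the sample originates from the suspect, the joint likelihood of the observed sequence is P(data|H) = 0.056·0.944·0.056 = 0.0029604 and P(data|¬H) = 0.712·0.288·0.712 = 0.14600.
Bayes: P(H|data) = 0.155·0.0029604 / (0.155·0.0029604 + 0.845·0.14600) = 0.00045886/0.12383 = 0.0037.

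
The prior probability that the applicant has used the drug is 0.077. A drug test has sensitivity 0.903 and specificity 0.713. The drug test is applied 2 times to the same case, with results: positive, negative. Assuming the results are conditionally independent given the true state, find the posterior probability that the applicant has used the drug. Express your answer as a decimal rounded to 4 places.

Let H be the event that the applicant has used the drug; start with P(H) = 0.077. P('positive'|H) = 0.903, P('positive'|¬H) = 0.287.
Update on result 1 ('positive'): P(H) ← 0.903·0.0770 / (0.903·0.0770 + 0.287·0.9230) = 0.069531/0.33443 = 0.2079.
Update on result 2 ('negative'): P(H) ← 0.097·0.2079 / (0.097·0.2079 + 0.713·0.7921) = 0.020167/0.58493 = 0.0345.

Posterior P(H) ≈ 0.0345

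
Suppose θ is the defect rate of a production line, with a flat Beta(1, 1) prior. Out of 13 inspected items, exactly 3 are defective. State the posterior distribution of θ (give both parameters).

Observing 3 successes and 10 failures updates Beta(1, 1) by adding the success and failure counts to the two shape parameters: α = 1+3 = 4, β = 1+10 = 11.

Posterior: Beta(4, 11)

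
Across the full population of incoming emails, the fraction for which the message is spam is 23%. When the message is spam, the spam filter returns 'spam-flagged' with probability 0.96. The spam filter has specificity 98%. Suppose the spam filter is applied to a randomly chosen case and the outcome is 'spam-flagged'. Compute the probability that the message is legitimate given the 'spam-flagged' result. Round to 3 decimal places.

Let H be the event that the message is spam. P(H) = 0.23, so P(¬H) = 0.77. With E the 'spam-flagged' result, P(E|H) = 0.96 and P(E|¬H) = 0.02.
P(E) = 0.96·0.23 + 0.02·0.77 = 0.22080 + 0.015400 = 0.23620.
By Bayes' theorem, P(H|E) = 0.22080 / 0.23620 = 0.935. Hence P(¬H|E) = 1 − 0.935 = 0.065.

P(¬H | E) ≈ 0.065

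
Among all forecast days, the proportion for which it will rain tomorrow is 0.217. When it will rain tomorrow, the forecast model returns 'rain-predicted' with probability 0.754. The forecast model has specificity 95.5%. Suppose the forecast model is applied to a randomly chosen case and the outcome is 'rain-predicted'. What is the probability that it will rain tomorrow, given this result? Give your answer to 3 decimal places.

Write H for 'it will rain tomorrow'. Prior odds H:¬H = 0.217/0.783 = 0.27714. For the 'rain-predicted' outcome, the likelihood ratio is 0.754/0.045 = 16.756.
Posterior odds = 0.27714 × 16.756 = 4.6436, so P(H|E) = 4.6436/(1+4.6436) = 0.823.

P(H | E) ≈ 0.823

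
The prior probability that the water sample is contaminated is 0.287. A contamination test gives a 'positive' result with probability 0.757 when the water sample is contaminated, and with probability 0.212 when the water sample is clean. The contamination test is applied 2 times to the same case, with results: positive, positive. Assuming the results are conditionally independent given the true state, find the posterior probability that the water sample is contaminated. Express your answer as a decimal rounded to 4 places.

With H the event that the water sample is contaminated, the joint likelihood of the observed sequence is P(data|H) = 0.757·0.757 = 0.57305 and P(data|¬H) = 0.212·0.212 = 0.044944.
Bayes: P(H|data) = 0.287·0.57305 / (0.287·0.57305 + 0.713·0.044944) = 0.16447/0.19651 = 0.8369.

Posterior P(H) ≈ 0.8369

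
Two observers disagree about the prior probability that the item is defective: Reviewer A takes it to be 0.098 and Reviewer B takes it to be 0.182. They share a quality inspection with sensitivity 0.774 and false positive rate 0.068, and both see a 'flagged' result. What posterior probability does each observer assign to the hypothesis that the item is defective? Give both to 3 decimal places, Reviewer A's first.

Reviewer A: 0.553; Reviewer B: 0.717

P('+'|H) = 0.774, P('+'|¬H) = 0.068.
Reviewer A: numerator 0.774·0.098 = 0.075852; evidence = 0.075852+0.068·0.902 = 0.13719; posterior = 0.553.
Reviewer B: numerator 0.774·0.182 = 0.14087; evidence = 0.14087+0.068·0.818 = 0.19649; posterior = 0.717.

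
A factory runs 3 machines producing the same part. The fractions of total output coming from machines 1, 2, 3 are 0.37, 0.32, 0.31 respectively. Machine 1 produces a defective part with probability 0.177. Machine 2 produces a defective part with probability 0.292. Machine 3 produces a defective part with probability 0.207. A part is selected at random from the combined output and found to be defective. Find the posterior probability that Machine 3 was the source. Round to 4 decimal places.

Posterior probability ≈ 0.2876

P(defective|M1) = 0.177; P(defective|M2) = 0.292; P(defective|M3) = 0.207.
Prior × likelihood for each source: 0.37·0.177=0.06549, 0.32·0.292=0.09344, 0.31·0.207=0.06417. Summing gives P(defective) = 0.22310.
P(Machine 3 | defective) = 0.06417 / 0.22310 = 0.2876.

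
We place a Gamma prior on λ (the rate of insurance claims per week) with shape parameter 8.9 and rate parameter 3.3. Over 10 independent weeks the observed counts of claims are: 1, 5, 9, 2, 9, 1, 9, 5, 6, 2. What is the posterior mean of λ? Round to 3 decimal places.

Posterior mean ≈ 4.353

The Poisson likelihood adds the total count to the shape and the number of exposure periods to the rate. Here ∑xᵢ = 49 and n = 10, so shape 8.9→57.9 and rate 3.3→13.3.
E[λ | data] = 57.9/13.3 = 4.353.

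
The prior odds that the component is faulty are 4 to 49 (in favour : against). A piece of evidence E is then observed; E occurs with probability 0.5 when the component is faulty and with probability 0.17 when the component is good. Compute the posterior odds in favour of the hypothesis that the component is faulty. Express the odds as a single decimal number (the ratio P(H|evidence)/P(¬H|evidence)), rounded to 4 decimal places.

Posterior odds ≈ 0.2401

Prior odds = 4/49 = 0.081633. In log-odds, ln(0.081633) = -2.5055.
Add log likelihood ratio: ln(2.9412) = 1.0788.
Posterior log-odds = -1.4267, so posterior odds = exp(-1.4267) = 0.24010.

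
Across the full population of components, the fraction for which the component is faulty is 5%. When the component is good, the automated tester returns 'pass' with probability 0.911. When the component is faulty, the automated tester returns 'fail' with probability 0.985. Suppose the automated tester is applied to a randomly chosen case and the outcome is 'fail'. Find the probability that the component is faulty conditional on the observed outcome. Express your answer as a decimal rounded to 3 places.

P(H | E) ≈ 0.368

Write H for 'the component is faulty'. Prior odds H:¬H = 0.05/0.95 = 0.052632. For the 'fail' outcome, the likelihood ratio is 0.985/0.089 = 11.067.
Posterior odds = 0.052632 × 11.067 = 0.58250, so P(H|E) = 0.58250/(1+0.58250) = 0.368.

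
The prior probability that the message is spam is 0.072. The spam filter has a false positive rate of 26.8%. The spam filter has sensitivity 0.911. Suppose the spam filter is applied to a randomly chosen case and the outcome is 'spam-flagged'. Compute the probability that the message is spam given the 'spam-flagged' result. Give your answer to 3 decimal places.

Let H be the event that the message is spam. P(H) = 0.072, so P(¬H) = 0.928. With E the 'spam-flagged' result, P(E|H) = 0.911 and P(E|¬H) = 0.268.
P(E) = 0.911·0.072 + 0.268·0.928 = 0.065592 + 0.24870 = 0.31430.
By Bayes' theorem, P(H|E) = 0.065592 / 0.31430 = 0.209.

P(H | E) ≈ 0.209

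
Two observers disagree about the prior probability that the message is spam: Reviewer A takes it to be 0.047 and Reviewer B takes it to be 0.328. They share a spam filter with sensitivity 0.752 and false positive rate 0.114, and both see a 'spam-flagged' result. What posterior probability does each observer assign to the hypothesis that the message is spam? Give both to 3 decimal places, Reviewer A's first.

P('+'|H) = 0.752, P('+'|¬H) = 0.114.
Reviewer A: numerator 0.752·0.047 = 0.035344; evidence = 0.035344+0.114·0.953 = 0.14399; posterior = 0.245.
Reviewer B: numerator 0.752·0.328 = 0.24666; evidence = 0.24666+0.114·0.672 = 0.32326; posterior = 0.763.

Reviewer A: 0.245; Reviewer B: 0.763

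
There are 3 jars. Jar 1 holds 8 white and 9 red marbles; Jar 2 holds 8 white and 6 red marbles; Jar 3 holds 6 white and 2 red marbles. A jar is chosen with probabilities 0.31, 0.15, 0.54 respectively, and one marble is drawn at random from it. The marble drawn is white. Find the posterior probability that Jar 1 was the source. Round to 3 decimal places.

Posterior probability ≈ 0.229

P(white|Jar 1) = 0.4706; P(white|Jar 2) = 0.5714; P(white|Jar 3) = 0.75.
Prior × likelihood for each source: 0.31·0.4706=0.1459, 0.15·0.5714=0.08571, 0.54·0.75=0.4050. Summing gives P(white) = 0.63660.
P(Jar 1 | white) = 0.1459 / 0.63660 = 0.229.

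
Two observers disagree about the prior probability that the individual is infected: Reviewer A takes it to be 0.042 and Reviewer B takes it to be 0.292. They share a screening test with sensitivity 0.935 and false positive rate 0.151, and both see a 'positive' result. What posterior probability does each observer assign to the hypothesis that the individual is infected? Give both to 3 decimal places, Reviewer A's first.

Reviewer A: 0.214; Reviewer B: 0.719

The likelihood ratio for a 'positive' result is 0.935/0.151 = 6.1921.
Reviewer A: prior odds 0.042/0.958 = 0.043841; posterior odds 0.27147; posterior probability 0.214.
Reviewer B: prior odds 0.292/0.708 = 0.41243; posterior odds 2.5538; posterior probability 0.719.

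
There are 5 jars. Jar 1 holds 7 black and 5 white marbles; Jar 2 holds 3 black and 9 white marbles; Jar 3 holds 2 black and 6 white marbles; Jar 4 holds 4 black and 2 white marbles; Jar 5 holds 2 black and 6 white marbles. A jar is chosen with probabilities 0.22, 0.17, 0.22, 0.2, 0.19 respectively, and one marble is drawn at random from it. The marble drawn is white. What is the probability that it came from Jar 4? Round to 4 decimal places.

Tabulate prior·likelihood by source: [1] prior 0.22, lik 0.4167, product 0.09167; [2] prior 0.17, lik 0.75, product 0.1275; [3] prior 0.22, lik 0.75, product 0.1650; [4] prior 0.2, lik 0.3333, product 0.06667; [5] prior 0.19, lik 0.75, product 0.1425.
Normalizing constant = 0.59333; the posterior for Jar 4 is its product over the sum, 0.06667/0.59333 = 0.1124.

Posterior probability ≈ 0.1124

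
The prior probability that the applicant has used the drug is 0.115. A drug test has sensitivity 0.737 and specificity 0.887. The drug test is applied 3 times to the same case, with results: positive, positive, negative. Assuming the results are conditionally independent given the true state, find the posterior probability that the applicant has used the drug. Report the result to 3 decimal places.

Posterior P(H) ≈ 0.621

With H the event that the applicant has used the drug, the joint likelihood of the observed sequence is P(data|H) = 0.737·0.737·0.263 = 0.14285 and P(data|¬H) = 0.113·0.113·0.887 = 0.011326.
Bayes: P(H|data) = 0.115·0.14285 / (0.115·0.14285 + 0.885·0.011326) = 0.016428/0.026452 = 0.6211.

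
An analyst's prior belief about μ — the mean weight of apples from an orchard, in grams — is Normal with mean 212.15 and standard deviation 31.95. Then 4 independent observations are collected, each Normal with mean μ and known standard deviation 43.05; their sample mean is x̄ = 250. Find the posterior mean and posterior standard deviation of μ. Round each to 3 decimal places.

Prior precision 1/τ₀² = 1/31.95² = 0.00097962; data precision n/σ² = 4/43.05² = 0.00215831.
Posterior precision = 0.00097962 + 0.00215831 = 0.00313793, giving posterior SD = 1/√0.00313793 = 17.852.
Posterior mean = (0.00097962·212.15 + 0.00215831·250) / 0.00313793 = 238.184.

Posterior mean ≈ 238.184; posterior SD ≈ 17.852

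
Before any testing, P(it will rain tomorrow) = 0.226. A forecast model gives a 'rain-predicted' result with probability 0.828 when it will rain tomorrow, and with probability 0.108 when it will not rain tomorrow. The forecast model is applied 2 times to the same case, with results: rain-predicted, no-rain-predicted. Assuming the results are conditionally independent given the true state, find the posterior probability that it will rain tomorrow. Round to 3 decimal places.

Posterior P(H) ≈ 0.302

With H the event that it will rain tomorrow, the joint likelihood of the observed sequence is P(data|H) = 0.828·0.172 = 0.14242 and P(data|¬H) = 0.108·0.892 = 0.096336.
Bayes: P(H|data) = 0.226·0.14242 / (0.226·0.14242 + 0.774·0.096336) = 0.032186/0.10675 = 0.3015.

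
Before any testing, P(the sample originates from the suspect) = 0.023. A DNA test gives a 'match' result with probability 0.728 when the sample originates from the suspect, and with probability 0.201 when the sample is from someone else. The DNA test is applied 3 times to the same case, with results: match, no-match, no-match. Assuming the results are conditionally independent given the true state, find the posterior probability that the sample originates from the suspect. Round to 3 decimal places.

Posterior P(H) ≈ 0.010

Let H be the event that the sample originates from the suspect; start with P(H) = 0.023. P('match'|H) = 0.728, P('match'|¬H) = 0.201.
Update on result 1 ('match'): P(H) ← 0.728·0.0230 / (0.728·0.0230 + 0.201·0.9770) = 0.016744/0.21312 = 0.0786.
Update on result 2 ('no-match'): P(H) ← 0.272·0.0786 / (0.272·0.0786 + 0.799·0.9214) = 0.021370/0.75760 = 0.0282.
Update on result 3 ('no-match'): P(H) ← 0.272·0.0282 / (0.272·0.0282 + 0.799·0.9718) = 0.0076724/0.78413 = 0.0098.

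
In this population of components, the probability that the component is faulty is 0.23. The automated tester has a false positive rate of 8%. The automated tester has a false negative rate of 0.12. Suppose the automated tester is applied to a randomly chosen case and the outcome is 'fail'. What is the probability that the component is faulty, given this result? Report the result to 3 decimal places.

Write H for 'the component is faulty'. Prior odds H:¬H = 0.23/0.77 = 0.29870. For the 'fail' outcome, the likelihood ratio is 0.88/0.08 = 11.000.
Posterior odds = 0.29870 × 11.000 = 3.2857, so P(H|E) = 3.2857/(1+3.2857) = 0.767.

P(H | E) ≈ 0.767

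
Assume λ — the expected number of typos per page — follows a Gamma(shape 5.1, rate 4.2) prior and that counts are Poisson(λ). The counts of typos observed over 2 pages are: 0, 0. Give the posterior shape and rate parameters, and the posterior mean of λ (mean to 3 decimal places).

Posterior: Gamma(shape=5.1, rate=6.2); mean ≈ 0.823

The Poisson likelihood adds the total count to the shape and the number of exposure periods to the rate. Here ∑xᵢ = 0 and n = 2, so shape 5.1→5.1 and rate 4.2→6.2.
Posterior mean = shape/rate = 5.1/6.2 = 0.823.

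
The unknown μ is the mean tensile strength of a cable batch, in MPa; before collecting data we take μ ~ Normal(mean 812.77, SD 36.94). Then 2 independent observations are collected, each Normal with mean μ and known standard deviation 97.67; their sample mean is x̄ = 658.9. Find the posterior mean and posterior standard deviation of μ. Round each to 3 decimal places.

Posterior mean ≈ 778.542; posterior SD ≈ 32.573

With known σ, the Normal prior is conjugate. Weight on the data is w = (n/σ²)/(n/σ² + 1/τ₀²) = 0.00020966/(0.00020966+0.00073284) = 0.22245.
Posterior mean = w·x̄ + (1−w)·μ₀ = 0.22245·658.9 + 0.77755·812.77 = 778.542. Posterior variance = 1/(0.00020966+0.00073284) = 1061.02, so SD = 32.573.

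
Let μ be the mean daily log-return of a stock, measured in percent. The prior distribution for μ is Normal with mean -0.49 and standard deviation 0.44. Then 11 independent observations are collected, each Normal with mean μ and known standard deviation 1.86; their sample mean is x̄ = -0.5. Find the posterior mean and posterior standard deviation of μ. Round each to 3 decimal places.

Prior precision 1/τ₀² = 1/0.44² = 5.16529; data precision n/σ² = 11/1.86² = 3.17956.
Posterior precision = 5.16529 + 3.17956 = 8.34485, giving posterior SD = 1/√8.34485 = 0.346.
Posterior mean = (5.16529·-0.49 + 3.17956·-0.5) / 8.34485 = -0.494.

Posterior mean ≈ -0.494; posterior SD ≈ 0.346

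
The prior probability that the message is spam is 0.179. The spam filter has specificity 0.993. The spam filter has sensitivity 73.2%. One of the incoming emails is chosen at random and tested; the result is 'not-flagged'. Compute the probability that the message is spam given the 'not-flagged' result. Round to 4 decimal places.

P(H | E) ≈ 0.0556

Write H for 'the message is spam'. Prior odds H:¬H = 0.179/0.821 = 0.21803. For the 'not-flagged' outcome, the likelihood ratio is 0.268/0.993 = 0.26989.
Posterior odds = 0.21803 × 0.26989 = 0.058843, so P(H|E) = 0.058843/(1+0.058843) = 0.0556.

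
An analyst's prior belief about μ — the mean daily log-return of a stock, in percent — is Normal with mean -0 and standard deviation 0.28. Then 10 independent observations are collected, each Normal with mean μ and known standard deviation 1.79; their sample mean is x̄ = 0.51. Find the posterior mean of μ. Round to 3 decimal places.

Posterior mean ≈ 0.100

Prior precision 1/τ₀² = 1/0.28² = 12.7551; data precision n/σ² = 10/1.79² = 3.12100.
Posterior precision = 12.7551 + 3.12100 = 15.8761.
Posterior mean = (12.7551·-0 + 3.12100·0.51) / 15.8761 = 0.100.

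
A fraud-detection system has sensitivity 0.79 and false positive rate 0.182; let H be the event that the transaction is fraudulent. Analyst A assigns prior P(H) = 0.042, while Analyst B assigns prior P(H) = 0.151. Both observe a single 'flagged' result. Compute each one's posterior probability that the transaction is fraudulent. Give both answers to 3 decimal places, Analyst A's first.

P('+'|H) = 0.79, P('+'|¬H) = 0.182.
Analyst A: numerator 0.79·0.042 = 0.033180; evidence = 0.033180+0.182·0.958 = 0.20754; posterior = 0.160.
Analyst B: numerator 0.79·0.151 = 0.11929; evidence = 0.11929+0.182·0.849 = 0.27381; posterior = 0.436.

Analyst A: 0.160; Analyst B: 0.436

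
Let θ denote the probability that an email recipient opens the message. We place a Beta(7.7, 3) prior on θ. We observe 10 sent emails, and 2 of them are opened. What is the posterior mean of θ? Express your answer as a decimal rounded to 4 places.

Posterior mean ≈ 0.4686

The binomial likelihood is conjugate to the Beta prior: with 2 successes and 8 failures, the posterior is Beta(7.7+2, 3+8) = Beta(9.7, 11).
Posterior mean = α/(α+β) = 9.7/20.7 = 0.4686.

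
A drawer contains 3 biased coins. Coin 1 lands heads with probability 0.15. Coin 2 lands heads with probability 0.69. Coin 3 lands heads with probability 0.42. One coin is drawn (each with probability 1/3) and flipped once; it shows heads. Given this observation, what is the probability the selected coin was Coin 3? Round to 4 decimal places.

Posterior probability ≈ 0.3333

P(heads|C1) = 0.15; P(heads|C2) = 0.69; P(heads|C3) = 0.42.
Prior × likelihood for each source: 0.333333·0.15=0.05000, 0.333333·0.69=0.2300, 0.333333·0.42=0.1400. Summing gives P(heads) = 0.42000.
P(Coin 3 | heads) = 0.1400 / 0.42000 = 0.3333.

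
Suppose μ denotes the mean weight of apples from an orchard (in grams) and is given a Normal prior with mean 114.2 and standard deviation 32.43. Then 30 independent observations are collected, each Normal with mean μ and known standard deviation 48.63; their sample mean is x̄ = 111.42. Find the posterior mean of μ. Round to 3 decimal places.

Prior precision 1/τ₀² = 1/32.43² = 0.00095084; data precision n/σ² = 30/48.63² = 0.0126856.
Posterior precision = 0.00095084 + 0.0126856 = 0.0136365.
Posterior mean = (0.00095084·114.2 + 0.0126856·111.42) / 0.0136365 = 111.614.

Posterior mean ≈ 111.614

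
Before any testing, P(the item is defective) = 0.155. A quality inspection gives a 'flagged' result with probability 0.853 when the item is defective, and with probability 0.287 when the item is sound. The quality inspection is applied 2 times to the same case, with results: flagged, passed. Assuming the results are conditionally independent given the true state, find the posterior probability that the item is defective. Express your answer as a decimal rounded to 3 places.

Posterior P(H) ≈ 0.101

Let H be the event that the item is defective; start with P(H) = 0.155. P('flagged'|H) = 0.853, P('flagged'|¬H) = 0.287.
Update on result 1 ('flagged'): P(H) ← 0.853·0.1550 / (0.853·0.1550 + 0.287·0.8450) = 0.13221/0.37473 = 0.3528.
Update on result 2 ('passed'): P(H) ← 0.147·0.3528 / (0.147·0.3528 + 0.713·0.6472) = 0.051866/0.51330 = 0.1010.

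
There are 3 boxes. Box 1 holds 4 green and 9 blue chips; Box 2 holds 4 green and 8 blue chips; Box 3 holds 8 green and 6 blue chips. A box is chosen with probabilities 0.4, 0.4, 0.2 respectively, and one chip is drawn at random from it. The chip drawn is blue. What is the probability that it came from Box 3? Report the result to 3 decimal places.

P(blue|Box 1) = 0.6923; P(blue|Box 2) = 0.6667; P(blue|Box 3) = 0.4286.
Prior × likelihood for each source: 0.4·0.6923=0.2769, 0.4·0.6667=0.2667, 0.2·0.4286=0.08571. Summing gives P(blue) = 0.62930.
P(Box 3 | blue) = 0.08571 / 0.62930 = 0.136.

Posterior probability ≈ 0.136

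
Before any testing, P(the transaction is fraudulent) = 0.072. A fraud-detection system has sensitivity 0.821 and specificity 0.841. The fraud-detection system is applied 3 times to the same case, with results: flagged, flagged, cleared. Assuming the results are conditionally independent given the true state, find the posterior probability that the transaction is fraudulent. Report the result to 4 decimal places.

With H the event that the transaction is fraudulent, the joint likelihood of the observed sequence is P(data|H) = 0.821·0.821·0.179 = 0.12065 and P(data|¬H) = 0.159·0.159·0.841 = 0.021261.
Bayes: P(H|data) = 0.072·0.12065 / (0.072·0.12065 + 0.928·0.021261) = 0.0086870/0.028418 = 0.3057.

Posterior P(H) ≈ 0.3057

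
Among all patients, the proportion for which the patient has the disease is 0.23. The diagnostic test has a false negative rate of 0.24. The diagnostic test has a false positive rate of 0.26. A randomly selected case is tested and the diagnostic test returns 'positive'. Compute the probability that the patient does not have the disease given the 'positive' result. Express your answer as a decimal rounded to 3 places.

Let H be the event that the patient has the disease. P(H) = 0.23, so P(¬H) = 0.77. With E the 'positive' result, P(E|H) = 0.76 and P(E|¬H) = 0.26.
P(E) = 0.76·0.23 + 0.26·0.77 = 0.17480 + 0.20020 = 0.37500.
By Bayes' theorem, P(H|E) = 0.17480 / 0.37500 = 0.466. Hence P(¬H|E) = 1 − 0.466 = 0.534.

P(¬H | E) ≈ 0.534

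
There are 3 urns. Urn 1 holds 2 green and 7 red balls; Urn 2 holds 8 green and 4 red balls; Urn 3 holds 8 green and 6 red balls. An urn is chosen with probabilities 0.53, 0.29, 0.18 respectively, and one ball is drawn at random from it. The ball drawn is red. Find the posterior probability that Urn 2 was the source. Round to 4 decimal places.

Posterior probability ≈ 0.1650

P(red|Urn 1) = 0.7778; P(red|Urn 2) = 0.3333; P(red|Urn 3) = 0.4286.
Prior × likelihood for each source: 0.53·0.7778=0.4122, 0.29·0.3333=0.09667, 0.18·0.4286=0.07714. Summing gives P(red) = 0.58603.
P(Urn 2 | red) = 0.09667 / 0.58603 = 0.1650.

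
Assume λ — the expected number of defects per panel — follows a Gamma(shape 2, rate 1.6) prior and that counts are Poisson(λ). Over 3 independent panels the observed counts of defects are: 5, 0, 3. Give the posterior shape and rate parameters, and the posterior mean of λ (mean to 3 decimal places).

Posterior: Gamma(shape=10, rate=4.6); mean ≈ 2.174

Total count ∑xᵢ = 8 over n = 3 panels.
Gamma is conjugate to the Poisson likelihood: posterior is Gamma(shape = 2+8 = 10, rate = 1.6+3 = 4.6).
Posterior mean = shape/rate = 10/4.6 = 2.174.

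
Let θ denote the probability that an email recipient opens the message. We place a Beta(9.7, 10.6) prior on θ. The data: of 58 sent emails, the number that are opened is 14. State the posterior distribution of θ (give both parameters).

Posterior: Beta(23.7, 54.6)

Observing 14 successes and 44 failures updates Beta(9.7, 10.6) by adding the success and failure counts to the two shape parameters: α = 9.7+14 = 23.7, β = 10.6+44 = 54.6.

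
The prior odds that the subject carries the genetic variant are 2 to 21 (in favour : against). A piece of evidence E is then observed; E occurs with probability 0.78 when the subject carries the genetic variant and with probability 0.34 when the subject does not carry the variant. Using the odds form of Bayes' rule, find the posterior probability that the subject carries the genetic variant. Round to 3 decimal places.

Prior odds = 2/21 = 0.095238.
Likelihood ratio for E = 0.78/0.34 = 2.2941.
Posterior odds = prior odds × LR = 0.21849.
Posterior probability = odds/(1+odds) = 0.21849/1.2185 = 0.179.

Posterior probability ≈ 0.179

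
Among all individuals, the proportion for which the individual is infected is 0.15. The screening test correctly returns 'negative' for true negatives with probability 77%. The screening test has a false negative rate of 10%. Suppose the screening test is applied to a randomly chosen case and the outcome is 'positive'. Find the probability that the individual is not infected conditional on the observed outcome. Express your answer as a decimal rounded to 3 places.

P(¬H | E) ≈ 0.592

Write H for 'the individual is infected'. Prior odds H:¬H = 0.15/0.85 = 0.17647. For the 'positive' outcome, the likelihood ratio is 0.9/0.23 = 3.9130.
Posterior odds = 0.17647 × 3.9130 = 0.69054, so P(H|E) = 0.69054/(1+0.69054) = 0.408. Then P(¬H|E) = 1 − 0.408 = 0.592.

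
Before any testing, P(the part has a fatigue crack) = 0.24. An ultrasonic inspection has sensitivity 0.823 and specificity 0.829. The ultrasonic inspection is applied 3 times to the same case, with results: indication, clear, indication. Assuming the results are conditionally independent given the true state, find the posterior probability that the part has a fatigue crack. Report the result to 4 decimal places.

Let H be the event that the part has a fatigue crack; start with P(H) = 0.24. P('indication'|H) = 0.823, P('indication'|¬H) = 0.171.
Update on result 1 ('indication'): P(H) ← 0.823·0.2400 / (0.823·0.2400 + 0.171·0.7600) = 0.19752/0.32748 = 0.6032.
Update on result 2 ('clear'): P(H) ← 0.177·0.6032 / (0.177·0.6032 + 0.829·0.3968) = 0.10676/0.43575 = 0.2450.
Update on result 3 ('indication'): P(H) ← 0.823·0.2450 / (0.823·0.2450 + 0.171·0.7550) = 0.20164/0.33074 = 0.6096.

Posterior P(H) ≈ 0.6096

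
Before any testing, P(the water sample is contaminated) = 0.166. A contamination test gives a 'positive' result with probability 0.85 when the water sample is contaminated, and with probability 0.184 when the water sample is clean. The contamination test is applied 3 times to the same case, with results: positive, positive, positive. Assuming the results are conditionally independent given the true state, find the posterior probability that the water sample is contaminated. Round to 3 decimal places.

Posterior P(H) ≈ 0.952

Let H be the event that the water sample is contaminated; start with P(H) = 0.166. P('positive'|H) = 0.85, P('positive'|¬H) = 0.184.
Update on result 1 ('positive'): P(H) ← 0.85·0.1660 / (0.85·0.1660 + 0.184·0.8340) = 0.14110/0.29456 = 0.4790.
Update on result 2 ('positive'): P(H) ← 0.85·0.4790 / (0.85·0.4790 + 0.184·0.5210) = 0.40717/0.50303 = 0.8094.
Update on result 3 ('positive'): P(H) ← 0.85·0.8094 / (0.85·0.8094 + 0.184·0.1906) = 0.68802/0.72308 = 0.9515.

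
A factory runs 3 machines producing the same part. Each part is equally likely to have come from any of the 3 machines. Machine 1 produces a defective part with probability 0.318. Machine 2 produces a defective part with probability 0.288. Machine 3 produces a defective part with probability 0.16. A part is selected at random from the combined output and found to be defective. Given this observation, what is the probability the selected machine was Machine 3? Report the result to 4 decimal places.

P(defective|M1) = 0.318; P(defective|M2) = 0.288; P(defective|M3) = 0.16.
Prior × likelihood for each source: 0.333333·0.318=0.1060, 0.333333·0.288=0.09600, 0.333333·0.16=0.05333. Summing gives P(defective) = 0.25533.
P(Machine 3 | defective) = 0.05333 / 0.25533 = 0.2089.

Posterior probability ≈ 0.2089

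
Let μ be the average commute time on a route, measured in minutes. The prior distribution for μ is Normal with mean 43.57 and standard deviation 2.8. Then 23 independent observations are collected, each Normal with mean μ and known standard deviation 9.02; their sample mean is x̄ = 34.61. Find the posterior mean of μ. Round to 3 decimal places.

Prior precision 1/τ₀² = 1/2.8² = 0.127551; data precision n/σ² = 23/9.02² = 0.282693.
Posterior precision = 0.127551 + 0.282693 = 0.410244.
Posterior mean = (0.127551·43.57 + 0.282693·34.61) / 0.410244 = 37.396.

Posterior mean ≈ 37.396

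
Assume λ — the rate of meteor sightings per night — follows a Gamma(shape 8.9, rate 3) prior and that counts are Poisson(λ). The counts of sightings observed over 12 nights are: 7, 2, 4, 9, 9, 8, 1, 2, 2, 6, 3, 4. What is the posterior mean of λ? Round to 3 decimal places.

The Poisson likelihood adds the total count to the shape and the number of exposure periods to the rate. Here ∑xᵢ = 57 and n = 12, so shape 8.9→65.9 and rate 3→15.
E[λ | data] = 65.9/15 = 4.393.

Posterior mean ≈ 4.393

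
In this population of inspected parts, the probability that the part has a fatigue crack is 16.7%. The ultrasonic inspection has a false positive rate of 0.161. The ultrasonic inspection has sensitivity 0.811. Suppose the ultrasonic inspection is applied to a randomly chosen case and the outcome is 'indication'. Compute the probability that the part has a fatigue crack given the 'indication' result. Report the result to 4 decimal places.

Write H for 'the part has a fatigue crack'. Prior odds H:¬H = 0.167/0.833 = 0.20048. For the 'indication' outcome, the likelihood ratio is 0.811/0.161 = 5.0373.
Posterior odds = 0.20048 × 5.0373 = 1.0099, so P(H|E) = 1.0099/(1+1.0099) = 0.5025.

P(H | E) ≈ 0.5025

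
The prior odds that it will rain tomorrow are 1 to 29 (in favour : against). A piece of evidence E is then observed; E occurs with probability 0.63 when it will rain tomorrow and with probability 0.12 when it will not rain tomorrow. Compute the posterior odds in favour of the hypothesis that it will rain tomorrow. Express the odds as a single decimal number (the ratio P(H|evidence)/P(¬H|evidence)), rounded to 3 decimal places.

Prior odds = 1/29 = 0.034483. In log-odds, ln(0.034483) = -3.3673.
Add log likelihood ratio: ln(5.2500) = 1.6582.
Posterior log-odds = -1.7091, so posterior odds = exp(-1.7091) = 0.18103.

Posterior odds ≈ 0.181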